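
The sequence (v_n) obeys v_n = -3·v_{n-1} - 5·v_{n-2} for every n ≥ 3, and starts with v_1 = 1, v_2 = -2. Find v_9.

Compute successive terms:
v_3 = 1;  v_4 = 7;  v_5 = -26;  v_6 = 43;  v_7 = 1;  v_8 = -218;  v_9 = 649.

649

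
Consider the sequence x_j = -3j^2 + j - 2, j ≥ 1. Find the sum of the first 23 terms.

-12742

Over j = 1..23: Σj = 276, Σj² = 4324.
Total = (-3)·4324 + (1)·276 + (-2)·23 = -12742.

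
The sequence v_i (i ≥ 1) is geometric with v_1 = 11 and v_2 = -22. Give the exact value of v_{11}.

11264

Common ratio r = -2.
v_i = 11·(-2)^(i-1).
v_{11} = 11·(-2)^10 = 11264.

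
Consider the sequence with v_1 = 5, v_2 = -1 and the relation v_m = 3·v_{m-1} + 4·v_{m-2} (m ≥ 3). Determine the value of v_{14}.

Step forward from the initial values:
v_3 = 17  v_4 = 47  v_5 = 209  …  v_{11} = 838865  v_{12} = 3355439  v_{13} = 13421777  v_{14} = 53687087.
(Characteristic roots are 4 and -1.)

53687087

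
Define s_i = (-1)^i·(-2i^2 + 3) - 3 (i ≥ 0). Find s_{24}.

-1152

(-1)^24 = 1; -2i^2 + 3 at i=24 is -1149; so s_{24} = -1152.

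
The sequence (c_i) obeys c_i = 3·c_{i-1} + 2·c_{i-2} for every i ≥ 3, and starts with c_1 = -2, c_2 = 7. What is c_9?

36901

Applying the relation repeatedly:
c_3 = 17, c_4 = 65, c_5 = 229, c_6 = 817, c_7 = 2909, c_8 = 10361, c_9 = 36901.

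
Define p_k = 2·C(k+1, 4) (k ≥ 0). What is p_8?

252

C(9, 4) = 126, so p_8 = 252.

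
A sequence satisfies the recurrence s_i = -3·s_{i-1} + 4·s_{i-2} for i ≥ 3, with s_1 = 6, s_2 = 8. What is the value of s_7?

-1632

Step forward from the initial values:
s_3 = 0; s_4 = 32; s_5 = -96; s_6 = 416; s_7 = -1632.
(Characteristic roots are 1 and -4.)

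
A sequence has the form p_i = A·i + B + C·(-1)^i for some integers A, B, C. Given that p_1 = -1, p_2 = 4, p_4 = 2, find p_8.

-2

Write the equations: A + B - C = -1; 2A + B + C = 4; 4A + B + C = 2.
Subtracting the first from the second: A + 2C = 5.
Subtracting the second from the third: 2A = -2.
Solving: C = 3, A = -1, then B = 3.
Therefore p_8 = -8 + 3 + 3·1 = -2.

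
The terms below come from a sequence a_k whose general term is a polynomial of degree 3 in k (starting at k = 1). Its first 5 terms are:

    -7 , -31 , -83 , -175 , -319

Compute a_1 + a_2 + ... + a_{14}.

1st diffs: -24, -52, -92, -144.
2nd diffs: -28, -40, -52.
3rd diffs: -12, -12 (constant).
Newton forward-difference form: a_k = -7 + (-24)·C(k-1,1) + (-28)·C(k-1,2) + (-12)·C(k-1,3).
Continuing: …, -527, -811, -1183, -1655, …, a_{14} = -5935.
Summing k = 1..14 (14 terms) gives -24486.

-24486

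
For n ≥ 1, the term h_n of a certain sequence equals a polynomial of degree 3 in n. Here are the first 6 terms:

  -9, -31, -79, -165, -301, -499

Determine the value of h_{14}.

-5755

1st diffs: -22, -48, -86, -136, -198.
2nd diffs: -26, -38, -50, -62.
3rd diffs: -12, -12, -12 (constant).
Newton forward-difference form: h_n = -9 + (-22)·C(n-1,1) + (-26)·C(n-1,2) + (-12)·C(n-1,3).
At n = 14: n-1 = 13, so h_{14} = -9 - 286 - 2028 - 3432 = -5755.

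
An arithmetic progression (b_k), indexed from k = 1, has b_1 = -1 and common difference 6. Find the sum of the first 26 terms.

b_k = -1 + (k - 1)·6.
b_{26} = 149; S = 26·(-1 + 149)/2 = 1924.

1924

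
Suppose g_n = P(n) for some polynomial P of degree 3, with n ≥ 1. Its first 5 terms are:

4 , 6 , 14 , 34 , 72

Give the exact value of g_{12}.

1st diffs: 2, 8, 20, 38.
2nd diffs: 6, 12, 18.
3rd diffs: 6, 6 (constant).
Newton forward-difference form: g_n = 4 + 2·C(n-1,1) + 6·C(n-1,2) + 6·C(n-1,3).
At n = 12: n-1 = 11, so g_{12} = 4 + 22 + 330 + 990 = 1346.

1346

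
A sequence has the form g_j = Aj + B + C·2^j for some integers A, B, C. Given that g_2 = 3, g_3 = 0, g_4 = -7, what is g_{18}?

Write the equations: 2A + B + 4C = 3; 3A + B + 8C = 0; 4A + B + 16C = -7.
Subtracting the first from the second: A + 4C = -3.
Subtracting the second from the third: A + 8C = -7.
Solving: C = -1, A = 1, then B = 5.
So g_j = 1·j + 5 + (-1)·2^j; at j=18 this is -262121.

-262121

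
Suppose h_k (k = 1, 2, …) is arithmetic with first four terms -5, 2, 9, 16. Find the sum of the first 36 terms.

Common difference d = 7.
h_k = -5 + (k - 1)·7.
h_{36} = 240; S = 36·(-5 + 240)/2 = 4230.

4230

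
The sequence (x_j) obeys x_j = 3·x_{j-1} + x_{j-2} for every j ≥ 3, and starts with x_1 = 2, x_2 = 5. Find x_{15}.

Iterate the recurrence:
x_3 = 17, x_4 = 56, x_5 = 185, …, x_{12} = 793079, x_{13} = 2619362, x_{14} = 8651165, x_{15} = 28572857.

28572857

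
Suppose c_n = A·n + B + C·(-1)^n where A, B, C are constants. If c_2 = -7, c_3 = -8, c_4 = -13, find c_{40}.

-121

Write the equations: 2A + B + C = -7; 3A + B - C = -8; 4A + B + C = -13.
Subtracting the first from the second: A - 2C = -1.
Subtracting the second from the third: A + 2C = -5.
Solving: C = -1, A = -3, then B = 0.
So c_n = -3·n + 0 + (-1)·(-1)^n; at n=40 this is -121.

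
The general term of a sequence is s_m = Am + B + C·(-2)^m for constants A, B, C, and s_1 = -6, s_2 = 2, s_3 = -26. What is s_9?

-1058

Plug in m = 1, 2, 3: A + B - 2C = -6; 2A + B + 4C = 2; 3A + B - 8C = -26.
Subtracting the first from the second: A + 6C = 8.
Subtracting the second from the third: A - 12C = -28.
Solving: C = 2, A = -4, then B = 2.
Hence s_9 = -4·9 + 2 + 2·(-512) = -1058.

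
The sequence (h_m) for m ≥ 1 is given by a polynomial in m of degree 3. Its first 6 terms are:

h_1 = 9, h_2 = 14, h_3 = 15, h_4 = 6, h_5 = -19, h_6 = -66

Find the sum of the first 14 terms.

1st diffs: 5, 1, -9, -25, -47.
2nd diffs: -4, -10, -16, -22.
3rd diffs: -6, -6, -6 (constant).
So h_m = -m^3 + 4m^2 + 6.
Continuing: …, -141, -250, -399, -594, …, h_{14} = -1954.
Summing m = 1..14 (14 terms) gives -6881.

-6881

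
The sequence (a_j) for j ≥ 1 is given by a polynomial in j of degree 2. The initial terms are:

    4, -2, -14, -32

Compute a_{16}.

1st diffs: -6, -12, -18.
2nd diffs: -6, -6 (constant).
Newton forward-difference form: a_j = 4 + (-6)·C(j-1,1) + (-6)·C(j-1,2).
At j = 16: j-1 = 15, so a_{16} = 4 - 90 - 630 = -716.

-716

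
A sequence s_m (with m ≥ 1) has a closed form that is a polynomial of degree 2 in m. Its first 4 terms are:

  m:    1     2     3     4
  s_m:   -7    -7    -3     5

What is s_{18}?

1st diffs: 0, 4, 8.
2nd diffs: 4, 4 (constant).
So s_m = 2m^2 - 6m - 3.
Evaluating at m = 18 gives s_{18} = 537.

537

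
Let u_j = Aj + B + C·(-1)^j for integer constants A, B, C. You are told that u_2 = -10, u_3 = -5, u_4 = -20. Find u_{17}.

Write the equations: 2A + B + C = -10; 3A + B - C = -5; 4A + B + C = -20.
Subtracting the first from the second: A - 2C = 5.
Subtracting the second from the third: A + 2C = -15.
Solving: C = -5, A = -5, then B = 5.
So u_j = -5·j + 5 + (-5)·(-1)^j; at j=17 this is -75.

-75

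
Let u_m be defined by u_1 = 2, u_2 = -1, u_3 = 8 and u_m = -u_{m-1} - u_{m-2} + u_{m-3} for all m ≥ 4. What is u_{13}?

-144

Compute successive terms:
u_4 = -5; u_5 = -4; u_6 = 17; u_7 = -18; u_8 = -3; u_9 = 38; u_{10} = -53; u_{11} = 12; u_{12} = 79; u_{13} = -144.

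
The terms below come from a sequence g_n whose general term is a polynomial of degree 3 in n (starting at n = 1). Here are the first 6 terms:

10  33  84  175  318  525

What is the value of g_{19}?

1st diffs: 23, 51, 91, 143, 207.
2nd diffs: 28, 40, 52, 64.
3rd diffs: 12, 12, 12 (constant).
So g_n = 2n^3 + 2n^2 + 3n + 3.
Evaluating at n = 19 gives g_{19} = 14500.

14500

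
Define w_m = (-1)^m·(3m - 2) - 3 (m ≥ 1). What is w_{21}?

-64

(-1)^21 = -1; 3m - 2 at m=21 is 61; so w_{21} = -64.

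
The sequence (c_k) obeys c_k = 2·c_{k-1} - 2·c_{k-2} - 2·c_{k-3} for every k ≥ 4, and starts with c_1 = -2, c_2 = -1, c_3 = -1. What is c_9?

-148

c_4 = 4  c_5 = 12  c_6 = 18  c_7 = 4  c_8 = -52  c_9 = -148.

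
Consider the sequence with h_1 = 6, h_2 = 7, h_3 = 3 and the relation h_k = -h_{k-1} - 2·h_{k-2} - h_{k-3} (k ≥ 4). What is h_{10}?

Step forward from the initial values:
h_4 = -23;  h_5 = 10;  h_6 = 33;  h_7 = -30;  h_8 = -46;  h_9 = 73;  h_{10} = 49.

49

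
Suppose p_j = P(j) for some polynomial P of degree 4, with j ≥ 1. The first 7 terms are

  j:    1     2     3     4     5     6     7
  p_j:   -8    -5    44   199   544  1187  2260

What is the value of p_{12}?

20375

1st diffs: 3, 49, 155, 345, 643, 1073.
2nd diffs: 46, 106, 190, 298, 430.
3rd diffs: 60, 84, 108, 132.
4th diffs: 24, 24, 24 (constant).
Newton forward-difference form: p_j = -8 + 3·C(j-1,1) + 46·C(j-1,2) + 60·C(j-1,3) + 24·C(j-1,4).
At j = 12: j-1 = 11, so p_{12} = -8 + 33 + 2530 + 9900 + 7920 = 20375.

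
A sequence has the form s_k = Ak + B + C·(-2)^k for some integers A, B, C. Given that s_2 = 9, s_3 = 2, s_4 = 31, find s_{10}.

1069

The three given values yield: 2A + B + 4C = 9; 3A + B - 8C = 2; 4A + B + 16C = 31.
Subtracting the first from the second: A - 12C = -7.
Subtracting the second from the third: A + 24C = 29.
Solving: C = 1, A = 5, then B = -5.
So s_k = 5·k + (-5) + 1·(-2)^k; at k=10 this is 1069.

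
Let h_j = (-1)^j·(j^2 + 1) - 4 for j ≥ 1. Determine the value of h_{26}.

673

(-1)^26 = 1; j^2 + 1 at j=26 is 677; so h_{26} = 673.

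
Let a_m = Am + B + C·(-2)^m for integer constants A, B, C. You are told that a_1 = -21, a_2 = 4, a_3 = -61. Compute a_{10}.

Plug in m = 1, 2, 3: A + B - 2C = -21; 2A + B + 4C = 4; 3A + B - 8C = -61.
Subtracting the first from the second: A + 6C = 25.
Subtracting the second from the third: A - 12C = -65.
Solving: C = 5, A = -5, then B = -6.
So a_m = -5·m + (-6) + 5·(-2)^m; at m=10 this is 5064.

5064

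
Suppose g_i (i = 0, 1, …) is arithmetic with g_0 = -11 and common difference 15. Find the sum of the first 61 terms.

26779

g_i = -11 + (i - 0)·15.
g_{60} = 889; S = 61·(-11 + 889)/2 = 26779.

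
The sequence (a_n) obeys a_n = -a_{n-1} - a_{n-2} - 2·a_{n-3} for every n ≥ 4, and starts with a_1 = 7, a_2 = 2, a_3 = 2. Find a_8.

Iterate the recurrence:
a_4 = -18  a_5 = 12  a_6 = 2  a_7 = 22  a_8 = -48.

-48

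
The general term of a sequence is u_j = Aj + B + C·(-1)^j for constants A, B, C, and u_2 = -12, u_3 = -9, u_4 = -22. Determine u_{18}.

Plug in j = 2, 3, 4: 2A + B + C = -12; 3A + B - C = -9; 4A + B + C = -22.
Subtracting the first from the second: A - 2C = 3.
Subtracting the second from the third: A + 2C = -13.
Solving: C = -4, A = -5, then B = 2.
So u_j = -5·j + 2 + (-4)·(-1)^j; at j=18 this is -92.

-92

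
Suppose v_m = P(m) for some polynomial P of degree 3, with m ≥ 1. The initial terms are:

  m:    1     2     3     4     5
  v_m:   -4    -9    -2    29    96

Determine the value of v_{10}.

1st diffs: -5, 7, 31, 67.
2nd diffs: 12, 24, 36.
3rd diffs: 12, 12 (constant).
Newton forward-difference form: v_m = -4 + (-5)·C(m-1,1) + 12·C(m-1,2) + 12·C(m-1,3).
At m = 10: m-1 = 9, so v_{10} = -4 - 45 + 432 + 1008 = 1391.

1391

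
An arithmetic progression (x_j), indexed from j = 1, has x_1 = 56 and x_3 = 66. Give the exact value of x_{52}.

Common difference d = (66 - 56) / (3 - 1) = 5.
x_j = 56 + (j - 1)·5.
x_{52} = 56 + 51·5 = 311.

311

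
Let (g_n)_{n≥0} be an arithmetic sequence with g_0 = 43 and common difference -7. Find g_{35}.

-202

g_n = 43 + (n - 0)·(-7).
g_{35} = 43 + 35·(-7) = -202.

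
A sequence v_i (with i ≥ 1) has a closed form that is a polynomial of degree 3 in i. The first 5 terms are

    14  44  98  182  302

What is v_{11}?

2114

1st diffs: 30, 54, 84, 120.
2nd diffs: 24, 30, 36.
3rd diffs: 6, 6 (constant).
So v_i = i^3 + 6i^2 + 5i + 2.
Evaluating at i = 11 gives v_{11} = 2114.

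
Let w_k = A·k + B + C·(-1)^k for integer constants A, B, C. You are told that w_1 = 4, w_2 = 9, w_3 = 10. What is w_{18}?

57

The three given values yield: A + B - C = 4; 2A + B + C = 9; 3A + B - C = 10.
Subtracting the first from the second: A + 2C = 5.
Subtracting the second from the third: A - 2C = 1.
Solving: C = 1, A = 3, then B = 2.
Therefore w_{18} = 54 + 2 + 1·1 = 57.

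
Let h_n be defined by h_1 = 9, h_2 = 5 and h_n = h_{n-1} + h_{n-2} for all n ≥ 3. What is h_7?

85

Applying the relation repeatedly:
h_3 = 14; h_4 = 19; h_5 = 33; h_6 = 52; h_7 = 85.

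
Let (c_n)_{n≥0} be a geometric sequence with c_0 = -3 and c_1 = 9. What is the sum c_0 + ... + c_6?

-1641

Common ratio r = -3.
c_n = (-3)·(-3)^(n-0).
S = (-3)·((-3)^7 - 1)/(-3 - 1) = (-3)·(-2187 - 1)/(-4) = -1641.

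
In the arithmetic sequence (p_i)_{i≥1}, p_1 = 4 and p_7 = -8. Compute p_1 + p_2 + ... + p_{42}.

-1554

Common difference d = (-8 - 4) / (7 - 1) = -2.
p_i = 4 + (i - 1)·(-2).
p_{42} = -78; S = 42·(4 + (-78))/2 = -1554.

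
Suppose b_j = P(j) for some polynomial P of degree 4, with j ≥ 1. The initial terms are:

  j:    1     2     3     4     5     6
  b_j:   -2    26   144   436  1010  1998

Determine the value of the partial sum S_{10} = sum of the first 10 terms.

1st diffs: 28, 118, 292, 574, 988.
2nd diffs: 90, 174, 282, 414.
3rd diffs: 84, 108, 132.
4th diffs: 24, 24 (constant).
So b_j = j^4 + 4j^3 - 4j^2 - 3j.
Continuing: 3556, 5864, 9126, 13570.
Summing j = 1..10 (10 terms) gives 35728.

35728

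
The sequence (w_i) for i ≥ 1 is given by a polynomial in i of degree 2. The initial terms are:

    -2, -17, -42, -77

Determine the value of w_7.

-242

1st diffs: -15, -25, -35.
2nd diffs: -10, -10 (constant).
Newton forward-difference form: w_i = -2 + (-15)·C(i-1,1) + (-10)·C(i-1,2).
At i = 7: i-1 = 6, so w_7 = -2 - 90 - 150 = -242.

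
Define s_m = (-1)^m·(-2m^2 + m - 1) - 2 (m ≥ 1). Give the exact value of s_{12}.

-279

(-1)^12 = 1; -2m^2 + m - 1 at m=12 is -277; so s_{12} = -279.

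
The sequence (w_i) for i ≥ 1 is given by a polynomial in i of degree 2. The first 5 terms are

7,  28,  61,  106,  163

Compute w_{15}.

1st diffs: 21, 33, 45, 57.
2nd diffs: 12, 12, 12 (constant).
So w_i = 6i^2 + 3i - 2.
Evaluating at i = 15 gives w_{15} = 1393.

1393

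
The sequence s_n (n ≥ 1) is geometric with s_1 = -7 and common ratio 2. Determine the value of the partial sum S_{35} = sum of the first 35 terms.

s_n = (-7)·2^(n-1).
S = (-7)·(2^35 - 1)/(2 - 1) = (-7)·(34359738368 - 1)/(1) = -240518168569.

-240518168569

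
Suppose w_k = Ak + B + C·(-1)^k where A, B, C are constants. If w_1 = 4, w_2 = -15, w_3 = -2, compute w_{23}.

-62

The three given values yield: A + B - C = 4; 2A + B + C = -15; 3A + B - C = -2.
Subtracting the first from the second: A + 2C = -19.
Subtracting the second from the third: A - 2C = 13.
Solving: C = -8, A = -3, then B = -1.
Hence w_{23} = -3·23 + (-1) + (-8)·(-1) = -62.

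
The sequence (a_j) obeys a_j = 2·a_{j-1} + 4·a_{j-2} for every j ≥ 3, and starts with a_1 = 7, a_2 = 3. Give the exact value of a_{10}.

101376

Applying the relation repeatedly:
a_3 = 34; a_4 = 80; a_5 = 296; a_6 = 912; a_7 = 3008; a_8 = 9664; a_9 = 31360; a_{10} = 101376.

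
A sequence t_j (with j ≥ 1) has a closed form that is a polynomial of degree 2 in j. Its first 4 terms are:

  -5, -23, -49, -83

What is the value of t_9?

1st diffs: -18, -26, -34.
2nd diffs: -8, -8 (constant).
So t_j = -4j^2 - 6j + 5.
Evaluating at j = 9 gives t_9 = -373.

-373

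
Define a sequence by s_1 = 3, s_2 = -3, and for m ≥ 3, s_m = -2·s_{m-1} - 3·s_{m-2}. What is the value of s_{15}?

4533

Step forward from the initial values:
s_3 = -3; s_4 = 15; s_5 = -21; …; s_{12} = 591; s_{13} = 987; s_{14} = -3747; s_{15} = 4533.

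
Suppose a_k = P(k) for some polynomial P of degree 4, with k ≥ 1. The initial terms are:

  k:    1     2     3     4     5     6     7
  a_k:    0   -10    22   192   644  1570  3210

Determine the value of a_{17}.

1st diffs: -10, 32, 170, 452, 926, 1640.
2nd diffs: 42, 138, 282, 474, 714.
3rd diffs: 96, 144, 192, 240.
4th diffs: 48, 48, 48 (constant).
Newton forward-difference form: a_k = (-10)·C(k-1,1) + 42·C(k-1,2) + 96·C(k-1,3) + 48·C(k-1,4).
At k = 17: k-1 = 16, so a_{17} = -160 + 5040 + 53760 + 87360 = 146000.

146000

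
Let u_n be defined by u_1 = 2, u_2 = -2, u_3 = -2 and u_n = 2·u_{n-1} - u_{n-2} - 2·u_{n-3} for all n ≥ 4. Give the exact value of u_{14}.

-994

Iterate the recurrence:
u_4 = -6, u_5 = -6, u_6 = -2, …, u_{11} = -2, u_{12} = -230, u_{13} = -614, u_{14} = -994.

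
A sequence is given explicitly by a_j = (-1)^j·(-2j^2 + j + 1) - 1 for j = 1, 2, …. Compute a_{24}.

-1128

(-1)^24 = 1; -2j^2 + j + 1 at j=24 is -1127; so a_{24} = -1128.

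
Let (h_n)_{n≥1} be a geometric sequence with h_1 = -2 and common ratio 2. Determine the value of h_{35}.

-34359738368

h_n = (-2)·2^(n-1).
h_{35} = (-2)·2^34 = -34359738368.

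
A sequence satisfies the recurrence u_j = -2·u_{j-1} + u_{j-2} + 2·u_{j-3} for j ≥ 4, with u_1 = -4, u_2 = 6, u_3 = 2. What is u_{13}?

Iterate the recurrence:
u_4 = -6, u_5 = 26, u_6 = -54, u_7 = 122, u_8 = -246, u_9 = 506, u_{10} = -1014, u_{11} = 2042, u_{12} = -4086, u_{13} = 8186.

8186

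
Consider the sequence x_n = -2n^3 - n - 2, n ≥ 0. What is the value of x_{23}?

x_{23} = -2·23^3 - 1·23 - 2 = -24359.

-24359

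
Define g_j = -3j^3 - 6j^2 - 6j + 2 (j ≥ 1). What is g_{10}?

g_{10} = -3·10^3 - 6·10^2 - 6·10 + 2 = -3658.

-3658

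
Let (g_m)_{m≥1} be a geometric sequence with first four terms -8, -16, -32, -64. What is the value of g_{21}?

-8388608

Common ratio r = 2.
g_m = (-8)·2^(m-1).
g_{21} = (-8)·2^20 = -8388608.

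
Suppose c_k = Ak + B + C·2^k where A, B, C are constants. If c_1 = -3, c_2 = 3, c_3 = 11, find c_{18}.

262207

The three given values yield: A + B + 2C = -3; 2A + B + 4C = 3; 3A + B + 8C = 11.
Subtracting the first from the second: A + 2C = 6.
Subtracting the second from the third: A + 4C = 8.
Solving: C = 1, A = 4, then B = -9.
Therefore c_{18} = 72 + (-9) + 1·262144 = 262207.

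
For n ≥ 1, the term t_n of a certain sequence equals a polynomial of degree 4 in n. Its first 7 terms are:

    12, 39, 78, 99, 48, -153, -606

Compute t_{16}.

1st diffs: 27, 39, 21, -51, -201, -453.
2nd diffs: 12, -18, -72, -150, -252.
3rd diffs: -30, -54, -78, -102.
4th diffs: -24, -24, -24 (constant).
Newton forward-difference form: t_n = 12 + 27·C(n-1,1) + 12·C(n-1,2) + (-30)·C(n-1,3) + (-24)·C(n-1,4).
At n = 16: n-1 = 15, so t_{16} = 12 + 405 + 1260 - 13650 - 32760 = -44733.

-44733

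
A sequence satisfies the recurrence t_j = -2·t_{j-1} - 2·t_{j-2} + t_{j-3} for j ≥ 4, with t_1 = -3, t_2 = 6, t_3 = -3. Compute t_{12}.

Step forward from the initial values:
t_4 = -9; t_5 = 30; t_6 = -45; t_7 = 21; t_8 = 78; t_9 = -243; t_{10} = 351; t_{11} = -138; t_{12} = -669.

-669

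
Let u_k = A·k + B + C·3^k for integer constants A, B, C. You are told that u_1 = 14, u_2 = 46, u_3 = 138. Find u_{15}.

Plug in k = 1, 2, 3: A + B + 3C = 14; 2A + B + 9C = 46; 3A + B + 27C = 138.
Subtracting the first from the second: A + 6C = 32.
Subtracting the second from the third: A + 18C = 92.
Solving: C = 5, A = 2, then B = -3.
Therefore u_{15} = 30 + (-3) + 5·14348907 = 71744562.

71744562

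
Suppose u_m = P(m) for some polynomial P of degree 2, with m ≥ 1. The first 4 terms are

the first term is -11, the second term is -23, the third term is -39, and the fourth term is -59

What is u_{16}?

-611

1st diffs: -12, -16, -20.
2nd diffs: -4, -4 (constant).
Newton forward-difference form: u_m = -11 + (-12)·C(m-1,1) + (-4)·C(m-1,2).
At m = 16: m-1 = 15, so u_{16} = -11 - 180 - 420 = -611.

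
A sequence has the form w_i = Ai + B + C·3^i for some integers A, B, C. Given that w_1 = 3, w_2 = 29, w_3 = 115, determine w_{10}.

295197

At i = 1, 2, 3: A + B + 3C = 3; 2A + B + 9C = 29; 3A + B + 27C = 115.
Subtracting the first from the second: A + 6C = 26.
Subtracting the second from the third: A + 18C = 86.
Solving: C = 5, A = -4, then B = -8.
So w_i = -4·i + (-8) + 5·3^i; at i=10 this is 295197.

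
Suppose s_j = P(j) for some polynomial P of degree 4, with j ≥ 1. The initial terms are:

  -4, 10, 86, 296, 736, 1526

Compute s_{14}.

1st diffs: 14, 76, 210, 440, 790.
2nd diffs: 62, 134, 230, 350.
3rd diffs: 72, 96, 120.
4th diffs: 24, 24 (constant).
Newton forward-difference form: s_j = -4 + 14·C(j-1,1) + 62·C(j-1,2) + 72·C(j-1,3) + 24·C(j-1,4).
At j = 14: j-1 = 13, so s_{14} = -4 + 182 + 4836 + 20592 + 17160 = 42766.

42766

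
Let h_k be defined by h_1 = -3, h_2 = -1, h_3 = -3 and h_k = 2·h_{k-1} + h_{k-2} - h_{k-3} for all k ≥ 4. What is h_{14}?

-13794

Compute successive terms:
h_4 = -4; h_5 = -10; h_6 = -21; …; h_{11} = -1216; h_{12} = -2732; h_{13} = -6139; h_{14} = -13794.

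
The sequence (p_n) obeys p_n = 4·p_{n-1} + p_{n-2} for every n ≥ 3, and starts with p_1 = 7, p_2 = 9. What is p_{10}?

1046169

Compute successive terms:
p_3 = 43;  p_4 = 181;  p_5 = 767;  p_6 = 3249;  p_7 = 13763;  p_8 = 58301;  p_9 = 246967;  p_{10} = 1046169.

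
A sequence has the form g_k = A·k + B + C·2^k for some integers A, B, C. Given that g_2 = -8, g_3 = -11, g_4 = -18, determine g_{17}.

The three given values yield: 2A + B + 4C = -8; 3A + B + 8C = -11; 4A + B + 16C = -18.
Subtracting the first from the second: A + 4C = -3.
Subtracting the second from the third: A + 8C = -7.
Solving: C = -1, A = 1, then B = -6.
Therefore g_{17} = 17 + (-6) + (-1)·131072 = -131061.

-131061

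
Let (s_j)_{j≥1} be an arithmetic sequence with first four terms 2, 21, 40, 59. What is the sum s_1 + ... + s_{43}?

17243

Common difference d = 19.
s_j = 2 + (j - 1)·19.
s_{43} = 800; S = 43·(2 + 800)/2 = 17243.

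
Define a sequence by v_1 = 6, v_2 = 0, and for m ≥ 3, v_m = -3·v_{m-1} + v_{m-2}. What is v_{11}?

v_3 = 6  v_4 = -18  v_5 = 60  v_6 = -198  v_7 = 654  v_8 = -2160  v_9 = 7134  v_{10} = -23562  v_{11} = 77820.

77820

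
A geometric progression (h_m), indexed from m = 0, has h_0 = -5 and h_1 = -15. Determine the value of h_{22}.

-156905298045

Common ratio r = 3.
h_m = (-5)·3^(m-0).
h_{22} = (-5)·3^22 = -156905298045.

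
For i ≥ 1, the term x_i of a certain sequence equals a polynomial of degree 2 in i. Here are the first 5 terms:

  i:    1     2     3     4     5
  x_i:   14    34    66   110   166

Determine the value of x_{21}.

2694

1st diffs: 20, 32, 44, 56.
2nd diffs: 12, 12, 12 (constant).
Newton forward-difference form: x_i = 14 + 20·C(i-1,1) + 12·C(i-1,2).
At i = 21: i-1 = 20, so x_{21} = 14 + 400 + 2280 = 2694.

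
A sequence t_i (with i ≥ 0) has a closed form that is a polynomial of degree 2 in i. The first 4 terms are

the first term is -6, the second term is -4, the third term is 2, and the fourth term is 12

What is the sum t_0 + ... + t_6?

140

1st diffs: 2, 6, 10.
2nd diffs: 4, 4 (constant).
Newton forward-difference form: t_i = -6 + 2·C(i,1) + 4·C(i,2).
Continuing: 26, 44, 66.
Summing i = 0..6 (7 terms) gives 140.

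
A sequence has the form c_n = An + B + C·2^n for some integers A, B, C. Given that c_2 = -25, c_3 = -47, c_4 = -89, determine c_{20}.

Plug in n = 2, 3, 4: 2A + B + 4C = -25; 3A + B + 8C = -47; 4A + B + 16C = -89.
Subtracting the first from the second: A + 4C = -22.
Subtracting the second from the third: A + 8C = -42.
Solving: C = -5, A = -2, then B = -1.
So c_n = -2·n + (-1) + (-5)·2^n; at n=20 this is -5242921.

-5242921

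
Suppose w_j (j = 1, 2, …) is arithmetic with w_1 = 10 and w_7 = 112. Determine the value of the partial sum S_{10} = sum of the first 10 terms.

865

Common difference d = (112 - 10) / (7 - 1) = 17.
w_j = 10 + (j - 1)·17.
w_{10} = 163; S = 10·(10 + 163)/2 = 865.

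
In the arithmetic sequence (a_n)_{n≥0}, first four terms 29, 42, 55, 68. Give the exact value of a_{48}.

Common difference d = 13.
a_n = 29 + (n - 0)·13.
a_{48} = 29 + 48·13 = 653.

653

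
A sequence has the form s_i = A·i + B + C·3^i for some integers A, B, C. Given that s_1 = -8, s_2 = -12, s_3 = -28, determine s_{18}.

-387420460

Write the equations: A + B + 3C = -8; 2A + B + 9C = -12; 3A + B + 27C = -28.
Subtracting the first from the second: A + 6C = -4.
Subtracting the second from the third: A + 18C = -16.
Solving: C = -1, A = 2, then B = -7.
Therefore s_{18} = 36 + (-7) + (-1)·387420489 = -387420460.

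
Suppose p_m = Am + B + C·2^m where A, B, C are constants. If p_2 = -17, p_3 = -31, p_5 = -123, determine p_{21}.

-8388571

Plug in m = 2, 3, 5: 2A + B + 4C = -17; 3A + B + 8C = -31; 5A + B + 32C = -123.
Subtracting the first from the second: A + 4C = -14.
Subtracting the second from the third: 2A + 24C = -92.
Solving: C = -4, A = 2, then B = -5.
So p_m = 2·m + (-5) + (-4)·2^m; at m=21 this is -8388571.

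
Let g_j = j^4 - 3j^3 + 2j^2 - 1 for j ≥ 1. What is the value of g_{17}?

69359

g_{17} = 1·17^4 - 3·17^3 + 2·17^2 - 1 = 69359.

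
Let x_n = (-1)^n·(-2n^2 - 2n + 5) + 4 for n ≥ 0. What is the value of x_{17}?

611

(-1)^17 = -1; -2n^2 - 2n + 5 at n=17 is -607; so x_{17} = 611.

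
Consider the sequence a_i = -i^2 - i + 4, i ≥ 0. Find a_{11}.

a_{11} = -1·11^2 - 1·11 + 4 = -128.

-128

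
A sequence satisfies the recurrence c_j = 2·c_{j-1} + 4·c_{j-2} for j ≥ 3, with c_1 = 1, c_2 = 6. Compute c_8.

6016

Compute successive terms:
c_3 = 16, c_4 = 56, c_5 = 176, c_6 = 576, c_7 = 1856, c_8 = 6016.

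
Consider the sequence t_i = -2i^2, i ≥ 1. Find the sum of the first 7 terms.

Over i = 1..7: Σi = 28, Σi² = 140.
Total = (-2)·140 = -280.

-280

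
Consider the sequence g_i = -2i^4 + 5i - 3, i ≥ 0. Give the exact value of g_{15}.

g_{15} = -2·15^4 + 5·15 - 3 = -101178.

-101178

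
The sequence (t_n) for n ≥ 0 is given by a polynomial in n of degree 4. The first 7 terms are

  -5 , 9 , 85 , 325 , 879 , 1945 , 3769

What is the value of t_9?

1st diffs: 14, 76, 240, 554, 1066, 1824.
2nd diffs: 62, 164, 314, 512, 758.
3rd diffs: 102, 150, 198, 246.
4th diffs: 48, 48, 48 (constant).
Newton forward-difference form: t_n = -5 + 14·C(n,1) + 62·C(n,2) + 102·C(n,3) + 48·C(n,4).
At n = 9: n = 9, so t_9 = -5 + 126 + 2232 + 8568 + 6048 = 16969.

16969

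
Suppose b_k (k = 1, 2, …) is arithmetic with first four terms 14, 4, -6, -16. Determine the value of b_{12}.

-96

Common difference d = -10.
b_k = 14 + (k - 1)·(-10).
b_{12} = 14 + 11·(-10) = -96.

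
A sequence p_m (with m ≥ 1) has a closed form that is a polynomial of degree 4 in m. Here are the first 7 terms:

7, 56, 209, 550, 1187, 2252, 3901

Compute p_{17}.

103991

1st diffs: 49, 153, 341, 637, 1065, 1649.
2nd diffs: 104, 188, 296, 428, 584.
3rd diffs: 84, 108, 132, 156.
4th diffs: 24, 24, 24 (constant).
So p_m = m^4 + 4m^3 + 3m^2 - 3m + 2.
Evaluating at m = 17 gives p_{17} = 103991.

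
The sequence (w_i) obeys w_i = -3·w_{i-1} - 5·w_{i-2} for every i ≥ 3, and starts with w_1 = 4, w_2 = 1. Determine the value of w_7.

Step forward from the initial values:
w_3 = -23;  w_4 = 64;  w_5 = -77;  w_6 = -89;  w_7 = 652.

652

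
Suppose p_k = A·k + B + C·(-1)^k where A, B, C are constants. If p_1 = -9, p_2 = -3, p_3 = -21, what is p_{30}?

Plug in k = 1, 2, 3: A + B - C = -9; 2A + B + C = -3; 3A + B - C = -21.
Subtracting the first from the second: A + 2C = 6.
Subtracting the second from the third: A - 2C = -18.
Solving: C = 6, A = -6, then B = 3.
So p_k = -6·k + 3 + 6·(-1)^k; at k=30 this is -171.

-171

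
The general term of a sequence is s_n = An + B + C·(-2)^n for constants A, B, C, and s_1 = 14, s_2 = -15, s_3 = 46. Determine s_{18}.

At n = 1, 2, 3: A + B - 2C = 14; 2A + B + 4C = -15; 3A + B - 8C = 46.
Subtracting the first from the second: A + 6C = -29.
Subtracting the second from the third: A - 12C = 61.
Solving: C = -5, A = 1, then B = 3.
Therefore s_{18} = 18 + 3 + (-5)·262144 = -1310699.

-1310699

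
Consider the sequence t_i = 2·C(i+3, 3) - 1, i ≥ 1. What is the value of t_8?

329

C(11, 3) = 165, so t_8 = 329.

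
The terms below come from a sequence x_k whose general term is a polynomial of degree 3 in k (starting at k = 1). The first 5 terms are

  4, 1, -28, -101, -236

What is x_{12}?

1st diffs: -3, -29, -73, -135.
2nd diffs: -26, -44, -62.
3rd diffs: -18, -18 (constant).
Newton forward-difference form: x_k = 4 + (-3)·C(k-1,1) + (-26)·C(k-1,2) + (-18)·C(k-1,3).
At k = 12: k-1 = 11, so x_{12} = 4 - 33 - 1430 - 2970 = -4429.

-4429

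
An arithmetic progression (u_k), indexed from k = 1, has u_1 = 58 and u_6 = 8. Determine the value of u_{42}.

-352

Common difference d = (8 - 58) / (6 - 1) = -10.
u_k = 58 + (k - 1)·(-10).
u_{42} = 58 + 41·(-10) = -352.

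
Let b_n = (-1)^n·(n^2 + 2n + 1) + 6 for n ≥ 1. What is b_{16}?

295

(-1)^16 = 1; n^2 + 2n + 1 at n=16 is 289; so b_{16} = 295.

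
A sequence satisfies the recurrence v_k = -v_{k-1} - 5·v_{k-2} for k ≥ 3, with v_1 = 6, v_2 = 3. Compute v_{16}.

Step forward from the initial values:
v_3 = -33; v_4 = 18; v_5 = 147; …; v_{13} = -66858; v_{14} = -137757; v_{15} = 472047; v_{16} = 216738.

216738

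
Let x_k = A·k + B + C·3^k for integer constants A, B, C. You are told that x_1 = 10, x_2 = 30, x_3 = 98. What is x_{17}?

516560586

The three given values yield: A + B + 3C = 10; 2A + B + 9C = 30; 3A + B + 27C = 98.
Subtracting the first from the second: A + 6C = 20.
Subtracting the second from the third: A + 18C = 68.
Solving: C = 4, A = -4, then B = 2.
Therefore x_{17} = -68 + 2 + 4·129140163 = 516560586.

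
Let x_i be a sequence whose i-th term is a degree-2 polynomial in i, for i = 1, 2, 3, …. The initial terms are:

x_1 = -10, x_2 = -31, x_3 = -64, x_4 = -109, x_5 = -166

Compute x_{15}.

-1396

1st diffs: -21, -33, -45, -57.
2nd diffs: -12, -12, -12 (constant).
Newton forward-difference form: x_i = -10 + (-21)·C(i-1,1) + (-12)·C(i-1,2).
At i = 15: i-1 = 14, so x_{15} = -10 - 294 - 1092 = -1396.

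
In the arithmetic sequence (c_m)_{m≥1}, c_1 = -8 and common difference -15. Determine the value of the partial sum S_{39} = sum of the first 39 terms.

-11427

c_m = -8 + (m - 1)·(-15).
c_{39} = -578; S = 39·(-8 + (-578))/2 = -11427.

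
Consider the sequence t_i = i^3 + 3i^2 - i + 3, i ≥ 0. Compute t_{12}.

t_{12} = 1·12^3 + 3·12^2 - 1·12 + 3 = 2151.

2151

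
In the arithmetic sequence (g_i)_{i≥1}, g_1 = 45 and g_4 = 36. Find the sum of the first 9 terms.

297

Common difference d = (36 - 45) / (4 - 1) = -3.
g_i = 45 + (i - 1)·(-3).
g_9 = 21; S = 9·(45 + 21)/2 = 297.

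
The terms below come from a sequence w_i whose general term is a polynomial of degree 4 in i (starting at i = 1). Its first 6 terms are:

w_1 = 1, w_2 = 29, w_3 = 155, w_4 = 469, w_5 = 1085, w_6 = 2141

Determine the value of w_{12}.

28469

1st diffs: 28, 126, 314, 616, 1056.
2nd diffs: 98, 188, 302, 440.
3rd diffs: 90, 114, 138.
4th diffs: 24, 24 (constant).
So w_i = i^4 + 5i^3 - 6i^2 - 4i + 5.
Evaluating at i = 12 gives w_{12} = 28469.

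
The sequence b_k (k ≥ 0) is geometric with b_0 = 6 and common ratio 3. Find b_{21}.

62762119218

b_k = 6·3^(k-0).
b_{21} = 6·3^21 = 62762119218.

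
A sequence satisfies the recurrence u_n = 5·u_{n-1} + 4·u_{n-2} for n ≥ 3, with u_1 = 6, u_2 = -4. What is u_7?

Compute successive terms:
u_3 = 4, u_4 = 4, u_5 = 36, u_6 = 196, u_7 = 1124.

1124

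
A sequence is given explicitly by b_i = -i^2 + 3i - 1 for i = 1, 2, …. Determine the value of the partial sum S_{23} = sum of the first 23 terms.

Over i = 1..23: Σi = 276, Σi² = 4324.
Total = (-1)·4324 + (3)·276 + (-1)·23 = -3519.

-3519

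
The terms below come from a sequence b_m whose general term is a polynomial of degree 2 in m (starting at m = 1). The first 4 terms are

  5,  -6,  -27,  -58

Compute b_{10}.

-454

1st diffs: -11, -21, -31.
2nd diffs: -10, -10 (constant).
Newton forward-difference form: b_m = 5 + (-11)·C(m-1,1) + (-10)·C(m-1,2).
At m = 10: m-1 = 9, so b_{10} = 5 - 99 - 360 = -454.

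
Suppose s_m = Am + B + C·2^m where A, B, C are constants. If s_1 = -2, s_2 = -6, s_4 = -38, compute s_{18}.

-786394

Plug in m = 1, 2, 4: A + B + 2C = -2; 2A + B + 4C = -6; 4A + B + 16C = -38.
Subtracting the first from the second: A + 2C = -4.
Subtracting the second from the third: 2A + 12C = -32.
Solving: C = -3, A = 2, then B = 2.
Therefore s_{18} = 36 + 2 + (-3)·262144 = -786394.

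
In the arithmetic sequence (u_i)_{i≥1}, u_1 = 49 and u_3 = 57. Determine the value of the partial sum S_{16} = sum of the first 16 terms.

Common difference d = (57 - 49) / (3 - 1) = 4.
u_i = 49 + (i - 1)·4.
u_{16} = 109; S = 16·(49 + 109)/2 = 1264.

1264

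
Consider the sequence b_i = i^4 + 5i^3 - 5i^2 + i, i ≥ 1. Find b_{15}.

66390

b_{15} = 1·15^4 + 5·15^3 - 5·15^2 + 1·15 = 66390.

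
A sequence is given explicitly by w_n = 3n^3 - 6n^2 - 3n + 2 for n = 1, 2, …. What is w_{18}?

15500

w_{18} = 3·18^3 - 6·18^2 - 3·18 + 2 = 15500.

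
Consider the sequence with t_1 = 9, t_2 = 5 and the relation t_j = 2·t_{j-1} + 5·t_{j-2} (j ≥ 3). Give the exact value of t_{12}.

Iterate the recurrence:
t_3 = 55  t_4 = 135  t_5 = 545  t_6 = 1765  t_7 = 6255  t_8 = 21335  t_9 = 73945  t_{10} = 254565  t_{11} = 878855  t_{12} = 3030535.

3030535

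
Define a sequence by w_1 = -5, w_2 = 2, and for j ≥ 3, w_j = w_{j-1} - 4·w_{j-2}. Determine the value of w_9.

22

Iterate the recurrence:
w_3 = 22; w_4 = 14; w_5 = -74; w_6 = -130; w_7 = 166; w_8 = 686; w_9 = 22.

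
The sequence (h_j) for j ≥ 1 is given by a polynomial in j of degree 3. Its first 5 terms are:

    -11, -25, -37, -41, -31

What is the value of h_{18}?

4103

1st diffs: -14, -12, -4, 10.
2nd diffs: 2, 8, 14.
3rd diffs: 6, 6 (constant).
Newton forward-difference form: h_j = -11 + (-14)·C(j-1,1) + 2·C(j-1,2) + 6·C(j-1,3).
At j = 18: j-1 = 17, so h_{18} = -11 - 238 + 272 + 4080 = 4103.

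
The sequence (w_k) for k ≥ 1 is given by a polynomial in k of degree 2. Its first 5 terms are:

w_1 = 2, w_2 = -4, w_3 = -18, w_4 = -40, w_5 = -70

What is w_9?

1st diffs: -6, -14, -22, -30.
2nd diffs: -8, -8, -8 (constant).
So w_k = -4k^2 + 6k.
Evaluating at k = 9 gives w_9 = -270.

-270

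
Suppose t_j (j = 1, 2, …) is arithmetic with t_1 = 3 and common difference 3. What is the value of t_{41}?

t_j = 3 + (j - 1)·3.
t_{41} = 3 + 40·3 = 123.

123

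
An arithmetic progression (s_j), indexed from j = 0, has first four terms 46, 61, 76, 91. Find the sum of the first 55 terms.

Common difference d = 15.
s_j = 46 + (j - 0)·15.
s_{54} = 856; S = 55·(46 + 856)/2 = 24805.

24805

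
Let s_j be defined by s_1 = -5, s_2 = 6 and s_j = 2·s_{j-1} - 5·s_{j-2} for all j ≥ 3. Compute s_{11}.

-18323

Step forward from the initial values:
s_3 = 37  s_4 = 44  s_5 = -97  s_6 = -414  s_7 = -343  s_8 = 1384  s_9 = 4483  s_{10} = 2046  s_{11} = -18323.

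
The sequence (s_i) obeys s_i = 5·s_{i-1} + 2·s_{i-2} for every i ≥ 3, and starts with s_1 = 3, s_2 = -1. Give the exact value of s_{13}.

11755857

Applying the relation repeatedly:
s_3 = 1  s_4 = 3  s_5 = 17  …  s_{10} = 75819  s_{11} = 407321  s_{12} = 2188243  s_{13} = 11755857.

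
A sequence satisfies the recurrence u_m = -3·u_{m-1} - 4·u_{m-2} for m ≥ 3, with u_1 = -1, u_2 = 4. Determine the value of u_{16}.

-66232

u_3 = -8, u_4 = 8, u_5 = 8, …, u_{13} = -2296, u_{14} = -7736, u_{15} = 32392, u_{16} = -66232.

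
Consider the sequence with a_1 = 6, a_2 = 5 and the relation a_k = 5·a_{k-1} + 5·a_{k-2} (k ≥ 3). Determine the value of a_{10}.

a_3 = 55, a_4 = 300, a_5 = 1775, a_6 = 10375, a_7 = 60750, a_8 = 355625, a_9 = 2081875, a_{10} = 12187500.

12187500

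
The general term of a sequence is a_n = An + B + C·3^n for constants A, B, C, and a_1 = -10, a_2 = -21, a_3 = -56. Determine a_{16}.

-86093431

At n = 1, 2, 3: A + B + 3C = -10; 2A + B + 9C = -21; 3A + B + 27C = -56.
Subtracting the first from the second: A + 6C = -11.
Subtracting the second from the third: A + 18C = -35.
Solving: C = -2, A = 1, then B = -5.
So a_n = 1·n + (-5) + (-2)·3^n; at n=16 this is -86093431.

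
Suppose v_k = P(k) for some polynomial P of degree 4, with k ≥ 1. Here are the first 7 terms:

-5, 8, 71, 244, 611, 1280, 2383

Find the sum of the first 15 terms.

178012

1st diffs: 13, 63, 173, 367, 669, 1103.
2nd diffs: 50, 110, 194, 302, 434.
3rd diffs: 60, 84, 108, 132.
4th diffs: 24, 24, 24 (constant).
Newton forward-difference form: v_k = -5 + 13·C(k-1,1) + 50·C(k-1,2) + 60·C(k-1,3) + 24·C(k-1,4).
Continuing: …, 4076, 6539, 9976, 14615, …, v_{15} = 50591.
Summing k = 1..15 (15 terms) gives 178012.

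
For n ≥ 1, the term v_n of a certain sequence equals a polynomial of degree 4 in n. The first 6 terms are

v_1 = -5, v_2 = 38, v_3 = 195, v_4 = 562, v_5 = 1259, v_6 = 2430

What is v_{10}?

15574

1st diffs: 43, 157, 367, 697, 1171.
2nd diffs: 114, 210, 330, 474.
3rd diffs: 96, 120, 144.
4th diffs: 24, 24 (constant).
Newton forward-difference form: v_n = -5 + 43·C(n-1,1) + 114·C(n-1,2) + 96·C(n-1,3) + 24·C(n-1,4).
At n = 10: n-1 = 9, so v_{10} = -5 + 387 + 4104 + 8064 + 3024 = 15574.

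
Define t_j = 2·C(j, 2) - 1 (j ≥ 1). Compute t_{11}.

C(11, 2) = 55, so t_{11} = 109.

109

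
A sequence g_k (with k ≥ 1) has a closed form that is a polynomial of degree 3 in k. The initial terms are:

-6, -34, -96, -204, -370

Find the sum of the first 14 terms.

-27020

1st diffs: -28, -62, -108, -166.
2nd diffs: -34, -46, -58.
3rd diffs: -12, -12 (constant).
Newton forward-difference form: g_k = -6 + (-28)·C(k-1,1) + (-34)·C(k-1,2) + (-12)·C(k-1,3).
Continuing: …, -606, -924, -1336, -1854, …, g_{14} = -6454.
Summing k = 1..14 (14 terms) gives -27020.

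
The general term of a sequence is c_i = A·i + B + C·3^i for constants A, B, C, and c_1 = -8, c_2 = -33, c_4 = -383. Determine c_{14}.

The three given values yield: A + B + 3C = -8; 2A + B + 9C = -33; 4A + B + 81C = -383.
Subtracting the first from the second: A + 6C = -25.
Subtracting the second from the third: 2A + 72C = -350.
Solving: C = -5, A = 5, then B = 2.
Therefore c_{14} = 70 + 2 + (-5)·4782969 = -23914773.

-23914773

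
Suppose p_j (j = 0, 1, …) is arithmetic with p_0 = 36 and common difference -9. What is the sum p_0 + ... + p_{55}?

-11844

p_j = 36 + (j - 0)·(-9).
p_{55} = -459; S = 56·(36 + (-459))/2 = -11844.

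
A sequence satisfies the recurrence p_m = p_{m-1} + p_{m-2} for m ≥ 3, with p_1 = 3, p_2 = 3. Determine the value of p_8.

63

Iterate the recurrence:
p_3 = 6  p_4 = 9  p_5 = 15  p_6 = 24  p_7 = 39  p_8 = 63.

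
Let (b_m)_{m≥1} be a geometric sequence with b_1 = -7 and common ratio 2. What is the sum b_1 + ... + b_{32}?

-30064771065

b_m = (-7)·2^(m-1).
S = (-7)·(2^32 - 1)/(2 - 1) = (-7)·(4294967296 - 1)/(1) = -30064771065.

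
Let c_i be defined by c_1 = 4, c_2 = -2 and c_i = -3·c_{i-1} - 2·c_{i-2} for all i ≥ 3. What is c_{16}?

Compute successive terms:
c_3 = -2  c_4 = 10  c_5 = -26  …  c_{13} = -8186  c_{14} = 16378  c_{15} = -32762  c_{16} = 65530.
(Characteristic roots are -1 and -2.)

65530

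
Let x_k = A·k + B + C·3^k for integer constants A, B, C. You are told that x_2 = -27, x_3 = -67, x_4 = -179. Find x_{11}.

-354339

Plug in k = 2, 3, 4: 2A + B + 9C = -27; 3A + B + 27C = -67; 4A + B + 81C = -179.
Subtracting the first from the second: A + 18C = -40.
Subtracting the second from the third: A + 54C = -112.
Solving: C = -2, A = -4, then B = -1.
So x_k = -4·k + (-1) + (-2)·3^k; at k=11 this is -354339.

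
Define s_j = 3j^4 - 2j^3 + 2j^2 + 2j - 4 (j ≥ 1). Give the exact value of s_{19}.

s_{19} = 3·19^4 - 2·19^3 + 2·19^2 + 2·19 - 4 = 378001.

378001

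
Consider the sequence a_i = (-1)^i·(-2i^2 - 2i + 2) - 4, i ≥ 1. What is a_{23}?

1098

(-1)^23 = -1; -2i^2 - 2i + 2 at i=23 is -1102; so a_{23} = 1098.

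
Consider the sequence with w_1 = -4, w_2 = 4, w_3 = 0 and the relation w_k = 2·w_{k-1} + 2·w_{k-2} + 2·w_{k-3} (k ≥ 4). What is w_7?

48

Step forward from the initial values:
w_4 = 0;  w_5 = 8;  w_6 = 16;  w_7 = 48.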